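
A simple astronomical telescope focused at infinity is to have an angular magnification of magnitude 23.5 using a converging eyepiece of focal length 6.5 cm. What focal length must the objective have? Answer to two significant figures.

|M| = f_obj/|f_eye|, so f_obj = |M| x |f_eye| = 23.5 x 6.5 = 152.750 cm.

150 cm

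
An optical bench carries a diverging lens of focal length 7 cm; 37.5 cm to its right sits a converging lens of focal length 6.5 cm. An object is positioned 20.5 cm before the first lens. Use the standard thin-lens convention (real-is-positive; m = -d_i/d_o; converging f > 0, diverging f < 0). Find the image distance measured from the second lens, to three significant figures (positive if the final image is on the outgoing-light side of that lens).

Applying the thin-lens equation to the first lens, 1/(-7) = 1/20.5 + 1/d_i1, which gives d_i1 = -5.218 cm.
With d_i1 < 0 the first image is virtual and lies on the object side; the object distance for lens 2 is d_o2 = 37.5 - (-5.218) = 42.718 cm.
Applying the thin-lens equation again with f_2 = 6.5 cm and d_o2 = 42.718 cm gives d_i2 = 7.667 cm.

7.67 cm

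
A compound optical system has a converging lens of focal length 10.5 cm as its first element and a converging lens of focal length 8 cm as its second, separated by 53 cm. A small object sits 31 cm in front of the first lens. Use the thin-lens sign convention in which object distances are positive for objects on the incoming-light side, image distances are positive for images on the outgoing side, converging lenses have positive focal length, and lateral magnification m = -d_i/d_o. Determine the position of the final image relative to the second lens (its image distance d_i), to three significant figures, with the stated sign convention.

10.2 cm

Lens 1: 1/d_i1 = 1/f_1 - 1/d_o1 = 1/10.5 - 1/31 = 0.06298 cm^-1, so d_i1 = 15.878 cm.
The intermediate image is 15.878 cm to the right of lens 1, so d_o2 = L - d_i1 = 53 - 15.878 = 37.122 cm.
Lens 2: 1/d_i2 = 1/f_2 - 1/d_o2 = 1/8 - 1/(37.122) = 0.09806 cm^-1, so d_i2 = 10.198 cm.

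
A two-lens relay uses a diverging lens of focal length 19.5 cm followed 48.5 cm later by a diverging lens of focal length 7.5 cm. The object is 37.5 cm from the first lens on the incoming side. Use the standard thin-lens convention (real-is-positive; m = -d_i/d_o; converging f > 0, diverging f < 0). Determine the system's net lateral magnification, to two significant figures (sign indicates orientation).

Lens 1: 1/d_i1 = 1/f_1 - 1/d_o1 = 1/(-19.5) - 1/37.5 = -0.07795 cm^-1, so d_i1 = -12.829 cm.
m_1 = -(-12.829)/37.5 = 0.3421.
With d_i1 < 0 the first image is virtual and lies on the object side; the object distance for lens 2 is d_o2 = 48.5 - (-12.829) = 61.329 cm.
Lens 2: 1/d_i2 = 1/f_2 - 1/d_o2 = 1/(-7.5) - 1/(61.329) = -0.14964 cm^-1, so d_i2 = -6.683 cm.
m_2 = -(-6.683)/(61.329) = 0.1090.
Total m = m_1 x m_2 = (0.3421)(0.1090) = 0.0373.

0.037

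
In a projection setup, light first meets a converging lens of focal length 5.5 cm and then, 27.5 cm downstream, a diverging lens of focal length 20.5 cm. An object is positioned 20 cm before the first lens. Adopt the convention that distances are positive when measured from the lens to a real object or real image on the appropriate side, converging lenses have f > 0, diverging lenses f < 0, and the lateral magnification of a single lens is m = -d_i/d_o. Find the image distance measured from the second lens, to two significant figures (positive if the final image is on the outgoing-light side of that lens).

Applying the thin-lens equation to the first lens, 1/5.5 = 1/20 + 1/d_i1, which gives d_i1 = 7.586 cm.
That image sits 19.914 cm in front of the second lens, so d_o2 = 19.914 cm.
Applying the thin-lens equation again with f_2 = -20.5 cm and d_o2 = 19.914 cm gives d_i2 = -10.101 cm.

-10 cm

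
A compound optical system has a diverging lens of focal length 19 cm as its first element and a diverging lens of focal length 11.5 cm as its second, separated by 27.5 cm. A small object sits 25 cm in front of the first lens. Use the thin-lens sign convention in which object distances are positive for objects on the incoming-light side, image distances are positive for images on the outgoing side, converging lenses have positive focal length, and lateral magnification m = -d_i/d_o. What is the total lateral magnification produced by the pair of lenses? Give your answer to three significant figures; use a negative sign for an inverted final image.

First lens: d_i1 = 1/(1/(-19) - 1/25) = -10.795 cm.
m_1 = -(-10.795)/25 = 0.4318.
With d_i1 < 0 the first image is virtual and lies on the object side; the object distance for lens 2 is d_o2 = 27.5 - (-10.795) = 38.295 cm.
Second lens: d_i2 = 1/(1/(-11.5) - 1/(38.295)) = -8.844 cm.
m_2 = -(-8.844)/(38.295) = 0.2309.
Total m = m_1 x m_2 = (0.4318)(0.2309) = 0.0997.

0.0997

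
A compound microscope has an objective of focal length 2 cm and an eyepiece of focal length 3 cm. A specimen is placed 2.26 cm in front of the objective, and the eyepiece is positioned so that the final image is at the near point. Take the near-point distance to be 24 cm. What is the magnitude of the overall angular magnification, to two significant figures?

69

Objective: 1/d_i = 1/f_obj - 1/d_o = 1/2 - 1/2.26 = 0.05752 cm^-1, so d_i = 17.385 cm.
m_obj = -d_i/d_o = -17.385/2.26 = -7.692.
Eyepiece angular magnification (image at near point): M_eye = 1 + D/f_e = 1 + 24/3 = 9.000.
Overall M = m_obj x M_eye = (-7.692)(9.000) = -69.23.
|M| = 69.23.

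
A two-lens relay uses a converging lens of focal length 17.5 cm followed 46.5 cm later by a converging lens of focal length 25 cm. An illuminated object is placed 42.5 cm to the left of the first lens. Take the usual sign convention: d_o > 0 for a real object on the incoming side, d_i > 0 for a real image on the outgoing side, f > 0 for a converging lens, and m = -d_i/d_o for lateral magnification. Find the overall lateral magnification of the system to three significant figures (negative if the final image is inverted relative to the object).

-2.12

Lens 1: 1/d_i1 = 1/f_1 - 1/d_o1 = 1/17.5 - 1/42.5 = 0.03361 cm^-1, so d_i1 = 29.750 cm.
m_1 = -(29.750)/42.5 = -0.7000.
The intermediate image is 29.750 cm to the right of lens 1, so d_o2 = L - d_i1 = 46.5 - 29.750 = 16.750 cm.
Lens 2: 1/d_i2 = 1/f_2 - 1/d_o2 = 1/25 - 1/(16.750) = -0.01970 cm^-1, so d_i2 = -50.758 cm.
m_2 = -(-50.758)/(16.750) = 3.0303.
Total m = m_1 x m_2 = (-0.7000)(3.0303) = -2.1212.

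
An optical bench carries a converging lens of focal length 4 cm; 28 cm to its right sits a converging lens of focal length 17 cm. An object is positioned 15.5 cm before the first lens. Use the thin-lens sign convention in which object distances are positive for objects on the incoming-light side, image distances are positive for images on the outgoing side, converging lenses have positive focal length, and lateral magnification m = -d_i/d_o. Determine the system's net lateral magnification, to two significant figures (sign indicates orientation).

1.1

Lens 1: 1/d_i1 = 1/f_1 - 1/d_o1 = 1/4 - 1/15.5 = 0.18548 cm^-1, so d_i1 = 5.391 cm.
m_1 = -(5.391)/15.5 = -0.3478.
The intermediate image is 5.391 cm to the right of lens 1, so d_o2 = L - d_i1 = 28 - 5.391 = 22.609 cm.
Lens 2: 1/d_i2 = 1/f_2 - 1/d_o2 = 1/17 - 1/(22.609) = 0.01459 cm^-1, so d_i2 = 68.527 cm.
m_2 = -(68.527)/(22.609) = -3.0310.
Overall magnification: m = m_1 m_2 = 1.0543.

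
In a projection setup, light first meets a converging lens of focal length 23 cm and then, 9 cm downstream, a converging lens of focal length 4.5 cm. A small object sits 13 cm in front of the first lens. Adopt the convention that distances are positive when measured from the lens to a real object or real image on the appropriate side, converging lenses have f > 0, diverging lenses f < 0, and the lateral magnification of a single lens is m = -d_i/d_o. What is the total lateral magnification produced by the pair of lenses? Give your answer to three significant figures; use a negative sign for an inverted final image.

First lens: d_i1 = 1/(1/23 - 1/13) = -29.900 cm.
m_1 = -(-29.900)/13 = 2.3000.
With d_i1 < 0 the first image is virtual and lies on the object side; the object distance for lens 2 is d_o2 = 9 - (-29.900) = 38.900 cm.
Second lens: d_i2 = 1/(1/4.5 - 1/(38.900)) = 5.089 cm.
m_2 = -(5.089)/(38.900) = -0.1308.
Overall magnification: m = m_1 m_2 = -0.3009.

-0.301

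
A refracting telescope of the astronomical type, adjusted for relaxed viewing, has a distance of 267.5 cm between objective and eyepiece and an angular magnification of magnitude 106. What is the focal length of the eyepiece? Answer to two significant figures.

In normal adjustment the tube length equals f_obj + f_eye and |M| = f_obj/f_eye.
So f_obj = 106 f_eye and 106 f_eye + f_eye = 267.5 cm, giving f_eye = 267.5/107 = 2.500 cm and f_obj = 265.000 cm.

2.5 cm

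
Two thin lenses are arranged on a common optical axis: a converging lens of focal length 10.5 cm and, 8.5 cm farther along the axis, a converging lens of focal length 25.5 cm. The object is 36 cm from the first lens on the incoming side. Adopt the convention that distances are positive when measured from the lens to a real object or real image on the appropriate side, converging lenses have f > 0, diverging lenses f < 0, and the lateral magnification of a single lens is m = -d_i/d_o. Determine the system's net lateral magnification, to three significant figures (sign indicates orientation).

Lens 1: 1/d_i1 = 1/f_1 - 1/d_o1 = 1/10.5 - 1/36 = 0.06746 cm^-1, so d_i1 = 14.824 cm.
m_1 = -(14.824)/36 = -0.4118.
This image would form 14.824 cm past lens 1, i.e. 6.324 cm beyond lens 2, so it is a virtual object for lens 2: d_o2 = 8.5 - 14.824 = -6.324 cm.
Lens 2: 1/d_i2 = 1/f_2 - 1/d_o2 = 1/25.5 - 1/(-6.324) = 0.19736 cm^-1, so d_i2 = 5.067 cm.
m_2 = -(5.067)/(-6.324) = 0.8013.
The system's lateral magnification is m_1 m_2 = (-0.4118)(0.8013) = -0.3299.

-0.330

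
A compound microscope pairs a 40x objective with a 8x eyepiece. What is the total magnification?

320

The overall magnification of a compound microscope is the product of the objective and eyepiece magnifications:
M = M_obj x M_eye = 40 x 8 = 320.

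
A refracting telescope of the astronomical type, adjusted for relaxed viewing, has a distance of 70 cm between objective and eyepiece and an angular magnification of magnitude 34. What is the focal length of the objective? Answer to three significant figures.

In normal adjustment the tube length equals f_obj + f_eye and |M| = f_obj/f_eye.
So f_obj = 34 f_eye and 34 f_eye + f_eye = 70 cm, giving f_eye = 70/35 = 2.000 cm and f_obj = 68.000 cm.

68.0 cm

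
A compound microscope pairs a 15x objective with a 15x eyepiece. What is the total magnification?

225

The overall magnification of a compound microscope is the product of the objective and eyepiece magnifications:
M = M_obj x M_eye = 15 x 15 = 225.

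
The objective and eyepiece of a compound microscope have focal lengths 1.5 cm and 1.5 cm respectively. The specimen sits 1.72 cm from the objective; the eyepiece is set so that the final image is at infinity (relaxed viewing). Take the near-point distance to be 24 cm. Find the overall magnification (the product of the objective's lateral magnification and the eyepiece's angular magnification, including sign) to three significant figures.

-109

Objective: 1/d_i = 1/f_obj - 1/d_o = 1/1.5 - 1/1.72 = 0.08527 cm^-1, so d_i = 11.727 cm.
m_obj = -d_i/d_o = -11.727/1.72 = -6.818.
Eyepiece angular magnification (image at infinity): M_eye = D/f_e = 24/1.5 = 16.000.
Overall M = m_obj x M_eye = (-6.818)(16.000) = -109.09.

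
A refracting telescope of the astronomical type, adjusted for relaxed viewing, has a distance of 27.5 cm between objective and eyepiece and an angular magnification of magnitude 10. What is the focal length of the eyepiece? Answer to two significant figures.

2.5 cm

In normal adjustment the tube length equals f_obj + f_eye and |M| = f_obj/f_eye.
So f_obj = 10 f_eye and 10 f_eye + f_eye = 27.5 cm, giving f_eye = 27.5/11 = 2.500 cm and f_obj = 25.000 cm.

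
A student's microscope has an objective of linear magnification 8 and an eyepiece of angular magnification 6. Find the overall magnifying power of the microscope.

48

The overall magnification of a compound microscope is the product of the objective and eyepiece magnifications:
M = M_obj x M_eye = 8 x 6 = 48.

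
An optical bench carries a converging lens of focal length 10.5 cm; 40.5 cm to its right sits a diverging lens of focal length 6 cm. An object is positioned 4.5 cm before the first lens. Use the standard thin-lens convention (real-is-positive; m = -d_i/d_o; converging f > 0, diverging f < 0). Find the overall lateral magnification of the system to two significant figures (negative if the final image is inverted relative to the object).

Applying the thin-lens equation to the first lens, 1/10.5 = 1/4.5 + 1/d_i1, which gives d_i1 = -7.875 cm.
Its lateral magnification is m_1 = -d_i1/d_o1 = -(-7.875)/4.5 = 1.7500.
The intermediate image is virtual, 7.875 cm to the left of lens 1, so d_o2 = L - d_i1 = 40.5 - (-7.875) = 48.375 cm.
Applying the thin-lens equation again with f_2 = -6 cm and d_o2 = 48.375 cm gives d_i2 = -5.338 cm.
m_2 = -(-5.338)/(48.375) = 0.1103.
Overall magnification: m = m_1 m_2 = 0.1931.

0.19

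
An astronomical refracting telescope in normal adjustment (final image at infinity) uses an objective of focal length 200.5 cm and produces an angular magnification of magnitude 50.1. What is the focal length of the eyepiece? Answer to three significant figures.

4.00 cm

|M| = f_obj/f_eye, so f_eye = f_obj/|M| = 200.5/50.1 = 4.002 cm.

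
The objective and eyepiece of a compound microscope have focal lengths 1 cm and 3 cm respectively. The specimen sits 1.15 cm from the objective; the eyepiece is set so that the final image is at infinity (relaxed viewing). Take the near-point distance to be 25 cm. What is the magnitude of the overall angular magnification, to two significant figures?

Objective: 1/d_i = 1/f_obj - 1/d_o = 1/1 - 1/1.15 = 0.13043 cm^-1, so d_i = 7.667 cm.
m_obj = -d_i/d_o = -7.667/1.15 = -6.667.
Eyepiece angular magnification (image at infinity): M_eye = D/f_e = 25/3 = 8.333.
Overall M = m_obj x M_eye = (-6.667)(8.333) = -55.56.
|M| = 55.56.

56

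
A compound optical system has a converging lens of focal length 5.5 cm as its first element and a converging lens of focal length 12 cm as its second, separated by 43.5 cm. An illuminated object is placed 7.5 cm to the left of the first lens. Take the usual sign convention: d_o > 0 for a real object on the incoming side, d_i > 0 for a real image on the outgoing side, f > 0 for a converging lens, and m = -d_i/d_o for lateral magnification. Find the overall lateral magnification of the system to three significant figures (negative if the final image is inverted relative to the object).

3.03

Lens 1: 1/d_i1 = 1/f_1 - 1/d_o1 = 1/5.5 - 1/7.5 = 0.04848 cm^-1, so d_i1 = 20.625 cm.
m_1 = -(20.625)/7.5 = -2.7500.
That image sits 22.875 cm in front of the second lens, so d_o2 = 22.875 cm.
Lens 2: 1/d_i2 = 1/f_2 - 1/d_o2 = 1/12 - 1/(22.875) = 0.03962 cm^-1, so d_i2 = 25.241 cm.
m_2 = -(25.241)/(22.875) = -1.1034.
Overall magnification: m = m_1 m_2 = 3.0345.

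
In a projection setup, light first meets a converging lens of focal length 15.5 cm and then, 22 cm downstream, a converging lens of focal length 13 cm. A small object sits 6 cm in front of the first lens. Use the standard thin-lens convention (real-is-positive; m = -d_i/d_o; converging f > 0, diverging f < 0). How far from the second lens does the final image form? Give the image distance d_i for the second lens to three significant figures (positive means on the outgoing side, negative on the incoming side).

Lens 1: 1/d_i1 = 1/f_1 - 1/d_o1 = 1/15.5 - 1/6 = -0.10215 cm^-1, so d_i1 = -9.789 cm.
With d_i1 < 0 the first image is virtual and lies on the object side; the object distance for lens 2 is d_o2 = 22 - (-9.789) = 31.789 cm.
Lens 2: 1/d_i2 = 1/f_2 - 1/d_o2 = 1/13 - 1/(31.789) = 0.04547 cm^-1, so d_i2 = 21.994 cm.

22.0 cm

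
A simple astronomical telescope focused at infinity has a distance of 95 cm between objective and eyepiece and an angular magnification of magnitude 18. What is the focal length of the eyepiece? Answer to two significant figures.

5.0 cm

In normal adjustment the tube length equals f_obj + f_eye and |M| = f_obj/f_eye.
So f_obj = 18 f_eye and 18 f_eye + f_eye = 95 cm, giving f_eye = 95/19 = 5.000 cm and f_obj = 90.000 cm.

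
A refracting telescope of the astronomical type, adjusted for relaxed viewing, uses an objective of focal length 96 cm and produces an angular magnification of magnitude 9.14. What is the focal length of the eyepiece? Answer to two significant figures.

11 cm

|M| = f_obj/f_eye, so f_eye = f_obj/|M| = 96/9.14 = 10.503 cm.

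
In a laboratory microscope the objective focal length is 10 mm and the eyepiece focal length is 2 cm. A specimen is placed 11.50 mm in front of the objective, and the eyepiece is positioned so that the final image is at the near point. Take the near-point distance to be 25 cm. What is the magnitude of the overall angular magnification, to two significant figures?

Convert to cm: f_obj = 10 mm = 1 cm; d_o = 11.50 mm = 1.15 cm.
Objective: 1/d_i = 1/f_obj - 1/d_o = 1/1 - 1/1.15 = 0.13043 cm^-1, so d_i = 7.667 cm.
m_obj = -d_i/d_o = -7.667/1.15 = -6.667.
Eyepiece angular magnification (image at near point): M_eye = 1 + D/f_e = 1 + 25/2 = 13.500.
Overall M = m_obj x M_eye = (-6.667)(13.500) = -90.00.
|M| = 90.00.

90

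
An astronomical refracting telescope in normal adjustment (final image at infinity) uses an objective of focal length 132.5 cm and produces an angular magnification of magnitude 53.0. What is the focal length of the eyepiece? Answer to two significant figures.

|M| = f_obj/f_eye, so f_eye = f_obj/|M| = 132.5/53.0 = 2.500 cm.

2.5 cm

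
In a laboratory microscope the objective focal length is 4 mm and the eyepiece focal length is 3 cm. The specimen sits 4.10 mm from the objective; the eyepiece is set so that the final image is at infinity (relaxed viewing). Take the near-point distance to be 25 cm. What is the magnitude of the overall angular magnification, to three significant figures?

333

Convert to cm: f_obj = 4 mm = 0.4 cm; d_o = 4.10 mm = 0.41 cm.
Objective: 1/d_i = 1/f_obj - 1/d_o = 1/0.4 - 1/0.41 = 0.06098 cm^-1, so d_i = 16.400 cm.
m_obj = -d_i/d_o = -16.400/0.41 = -40.000.
Eyepiece angular magnification (image at infinity): M_eye = D/f_e = 25/3 = 8.333.
Overall M = m_obj x M_eye = (-40.000)(8.333) = -333.33.
|M| = 333.33.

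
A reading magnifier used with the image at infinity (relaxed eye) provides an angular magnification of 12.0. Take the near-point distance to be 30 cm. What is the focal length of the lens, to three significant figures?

For the image at infinity, M = D/f.
f = D/M = 30/12.0 = 2.500 cm.

2.50 cm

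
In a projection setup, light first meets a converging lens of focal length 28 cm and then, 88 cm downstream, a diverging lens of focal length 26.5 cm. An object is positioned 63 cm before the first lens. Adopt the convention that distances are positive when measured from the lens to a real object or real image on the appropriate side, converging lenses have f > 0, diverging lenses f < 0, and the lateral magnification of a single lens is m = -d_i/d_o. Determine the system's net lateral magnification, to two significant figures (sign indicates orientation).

-0.33

Applying the thin-lens equation to the first lens, 1/28 = 1/63 + 1/d_i1, which gives d_i1 = 50.400 cm.
Its lateral magnification is m_1 = -d_i1/d_o1 = -(50.400)/63 = -0.8000.
Object distance for lens 2: d_o2 = 88 - 50.400 = 37.600 cm.
Applying the thin-lens equation again with f_2 = -26.5 cm and d_o2 = 37.600 cm gives d_i2 = -15.544 cm.
m_2 = -(-15.544)/(37.600) = 0.4134.
Total m = m_1 x m_2 = (-0.8000)(0.4134) = -0.3307.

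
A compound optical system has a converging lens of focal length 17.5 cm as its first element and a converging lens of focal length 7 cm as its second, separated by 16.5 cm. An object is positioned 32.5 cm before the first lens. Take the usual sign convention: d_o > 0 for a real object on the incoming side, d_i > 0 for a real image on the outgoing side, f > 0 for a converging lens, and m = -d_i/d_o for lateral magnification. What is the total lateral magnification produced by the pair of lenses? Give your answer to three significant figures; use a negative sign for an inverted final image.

Applying the thin-lens equation to the first lens, 1/17.5 = 1/32.5 + 1/d_i1, which gives d_i1 = 37.917 cm.
Its lateral magnification is m_1 = -d_i1/d_o1 = -(37.917)/32.5 = -1.1667.
Since 37.917 cm > 16.5 cm, the first image lies past the second lens and serves as a virtual object: d_o2 = L - d_i1 = -21.417 cm.
Applying the thin-lens equation again with f_2 = 7 cm and d_o2 = -21.417 cm gives d_i2 = 5.276 cm.
m_2 = -(5.276)/(-21.417) = 0.2463.
The system's lateral magnification is m_1 m_2 = (-1.1667)(0.2463) = -0.2874.

-0.287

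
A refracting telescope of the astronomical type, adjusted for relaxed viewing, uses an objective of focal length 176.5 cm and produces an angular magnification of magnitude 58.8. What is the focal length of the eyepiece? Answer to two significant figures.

3.0 cm

|M| = f_obj/f_eye, so f_eye = f_obj/|M| = 176.5/58.8 = 3.002 cm.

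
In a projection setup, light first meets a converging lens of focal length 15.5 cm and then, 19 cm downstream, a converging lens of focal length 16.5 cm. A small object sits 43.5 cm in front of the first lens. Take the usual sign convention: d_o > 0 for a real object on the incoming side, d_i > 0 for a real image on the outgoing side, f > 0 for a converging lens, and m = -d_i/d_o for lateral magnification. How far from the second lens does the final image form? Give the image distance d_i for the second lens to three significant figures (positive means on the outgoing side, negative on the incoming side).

Lens 1: 1/d_i1 = 1/f_1 - 1/d_o1 = 1/15.5 - 1/43.5 = 0.04153 cm^-1, so d_i1 = 24.080 cm.
Since 24.080 cm > 19 cm, the first image lies past the second lens and serves as a virtual object: d_o2 = L - d_i1 = -5.080 cm.
Lens 2: 1/d_i2 = 1/f_2 - 1/d_o2 = 1/16.5 - 1/(-5.080) = 0.25744 cm^-1, so d_i2 = 3.884 cm.

3.88 cm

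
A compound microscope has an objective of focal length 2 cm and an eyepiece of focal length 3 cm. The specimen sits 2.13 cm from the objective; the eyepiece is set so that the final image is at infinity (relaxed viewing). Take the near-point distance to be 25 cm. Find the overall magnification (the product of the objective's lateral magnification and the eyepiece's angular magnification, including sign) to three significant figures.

-128

Objective: 1/d_i = 1/f_obj - 1/d_o = 1/2 - 1/2.13 = 0.03052 cm^-1, so d_i = 32.769 cm.
m_obj = -d_i/d_o = -32.769/2.13 = -15.385.
Eyepiece angular magnification (image at infinity): M_eye = D/f_e = 25/3 = 8.333.
Overall M = m_obj x M_eye = (-15.385)(8.333) = -128.21.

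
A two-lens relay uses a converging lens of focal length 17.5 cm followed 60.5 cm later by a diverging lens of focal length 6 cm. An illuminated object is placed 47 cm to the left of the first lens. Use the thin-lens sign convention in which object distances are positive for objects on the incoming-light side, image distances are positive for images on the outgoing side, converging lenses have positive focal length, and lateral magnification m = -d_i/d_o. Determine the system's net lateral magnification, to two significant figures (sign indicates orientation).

-0.092

Lens 1: 1/d_i1 = 1/f_1 - 1/d_o1 = 1/17.5 - 1/47 = 0.03587 cm^-1, so d_i1 = 27.881 cm.
m_1 = -(27.881)/47 = -0.5932.
That image sits 32.619 cm in front of the second lens, so d_o2 = 32.619 cm.
Lens 2: 1/d_i2 = 1/f_2 - 1/d_o2 = 1/(-6) - 1/(32.619) = -0.19732 cm^-1, so d_i2 = -5.068 cm.
m_2 = -(-5.068)/(32.619) = 0.1554.
The system's lateral magnification is m_1 m_2 = (-0.5932)(0.1554) = -0.0922.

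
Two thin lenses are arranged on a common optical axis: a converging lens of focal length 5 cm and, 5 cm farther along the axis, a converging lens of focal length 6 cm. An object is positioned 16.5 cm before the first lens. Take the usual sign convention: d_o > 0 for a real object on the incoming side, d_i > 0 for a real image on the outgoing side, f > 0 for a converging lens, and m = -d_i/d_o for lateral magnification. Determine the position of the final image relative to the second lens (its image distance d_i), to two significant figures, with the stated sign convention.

Lens 1: 1/d_i1 = 1/f_1 - 1/d_o1 = 1/5 - 1/16.5 = 0.13939 cm^-1, so d_i1 = 7.174 cm.
This image would form 7.174 cm past lens 1, i.e. 2.174 cm beyond lens 2, so it is a virtual object for lens 2: d_o2 = 5 - 7.174 = -2.174 cm.
Lens 2: 1/d_i2 = 1/f_2 - 1/d_o2 = 1/6 - 1/(-2.174) = 0.62667 cm^-1, so d_i2 = 1.596 cm.

1.6 cm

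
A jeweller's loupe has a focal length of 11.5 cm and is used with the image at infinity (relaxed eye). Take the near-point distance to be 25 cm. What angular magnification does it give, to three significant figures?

2.17

M = D/f = 25/11.5 = 2.174.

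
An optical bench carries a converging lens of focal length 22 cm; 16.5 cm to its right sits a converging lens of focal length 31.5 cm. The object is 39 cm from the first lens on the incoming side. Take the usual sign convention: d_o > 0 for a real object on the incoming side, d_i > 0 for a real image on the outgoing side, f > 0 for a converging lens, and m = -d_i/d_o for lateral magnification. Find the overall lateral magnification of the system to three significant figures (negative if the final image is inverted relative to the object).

-0.623

Applying the thin-lens equation to the first lens, 1/22 = 1/39 + 1/d_i1, which gives d_i1 = 50.471 cm.
Its lateral magnification is m_1 = -d_i1/d_o1 = -(50.471)/39 = -1.2941.
Since 50.471 cm > 16.5 cm, the first image lies past the second lens and serves as a virtual object: d_o2 = L - d_i1 = -33.971 cm.
Applying the thin-lens equation again with f_2 = 31.5 cm and d_o2 = -33.971 cm gives d_i2 = 16.344 cm.
m_2 = -(16.344)/(-33.971) = 0.4811.
Overall magnification: m = m_1 m_2 = -0.6226.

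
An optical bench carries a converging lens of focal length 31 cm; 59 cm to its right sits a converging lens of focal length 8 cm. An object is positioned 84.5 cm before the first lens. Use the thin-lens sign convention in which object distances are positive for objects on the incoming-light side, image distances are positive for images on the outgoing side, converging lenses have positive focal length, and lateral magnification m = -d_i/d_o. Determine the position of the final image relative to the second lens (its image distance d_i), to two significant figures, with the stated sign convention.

39 cm

First lens: d_i1 = 1/(1/31 - 1/84.5) = 48.963 cm.
That image sits 10.037 cm in front of the second lens, so d_o2 = 10.037 cm.
Second lens: d_i2 = 1/(1/8 - 1/(10.037)) = 39.413 cm.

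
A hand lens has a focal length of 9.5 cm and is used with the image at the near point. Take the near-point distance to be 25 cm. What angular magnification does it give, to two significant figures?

M = 1 + D/f = 1 + 25/9.5 = 3.632.

3.6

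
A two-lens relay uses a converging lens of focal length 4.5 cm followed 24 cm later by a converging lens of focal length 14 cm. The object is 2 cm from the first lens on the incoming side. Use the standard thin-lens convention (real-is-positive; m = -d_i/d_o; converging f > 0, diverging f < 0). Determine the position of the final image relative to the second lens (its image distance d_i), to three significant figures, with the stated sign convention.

28.4 cm

Lens 1: 1/d_i1 = 1/f_1 - 1/d_o1 = 1/4.5 - 1/2 = -0.27778 cm^-1, so d_i1 = -3.600 cm.
The intermediate image is virtual, 3.600 cm to the left of lens 1, so d_o2 = L - d_i1 = 24 - (-3.600) = 27.600 cm.
Lens 2: 1/d_i2 = 1/f_2 - 1/d_o2 = 1/14 - 1/(27.600) = 0.03520 cm^-1, so d_i2 = 28.412 cm.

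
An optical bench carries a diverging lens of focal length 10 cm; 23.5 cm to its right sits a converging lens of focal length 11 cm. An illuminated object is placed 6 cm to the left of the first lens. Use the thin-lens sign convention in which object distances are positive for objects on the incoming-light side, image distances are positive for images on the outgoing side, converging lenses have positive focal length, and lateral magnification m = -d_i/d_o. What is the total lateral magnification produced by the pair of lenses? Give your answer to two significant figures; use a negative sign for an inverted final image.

Applying the thin-lens equation to the first lens, 1/(-10) = 1/6 + 1/d_i1, which gives d_i1 = -3.750 cm.
Its lateral magnification is m_1 = -d_i1/d_o1 = -(-3.750)/6 = 0.6250.
The intermediate image is virtual, 3.750 cm to the left of lens 1, so d_o2 = L - d_i1 = 23.5 - (-3.750) = 27.250 cm.
Applying the thin-lens equation again with f_2 = 11 cm and d_o2 = 27.250 cm gives d_i2 = 18.446 cm.
m_2 = -(18.446)/(27.250) = -0.6769.
Overall magnification: m = m_1 m_2 = -0.4231.

-0.42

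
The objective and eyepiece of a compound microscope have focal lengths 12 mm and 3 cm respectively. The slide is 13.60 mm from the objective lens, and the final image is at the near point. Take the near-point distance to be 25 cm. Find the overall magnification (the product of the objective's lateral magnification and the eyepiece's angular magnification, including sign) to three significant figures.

Convert to cm: f_obj = 12 mm = 1.2 cm; d_o = 13.60 mm = 1.36 cm.
Objective: 1/d_i = 1/f_obj - 1/d_o = 1/1.2 - 1/1.36 = 0.09804 cm^-1, so d_i = 10.200 cm.
m_obj = -d_i/d_o = -10.200/1.36 = -7.500.
Eyepiece angular magnification (image at near point): M_eye = 1 + D/f_e = 1 + 25/3 = 9.333.
Overall M = m_obj x M_eye = (-7.500)(9.333) = -70.00.

-70.0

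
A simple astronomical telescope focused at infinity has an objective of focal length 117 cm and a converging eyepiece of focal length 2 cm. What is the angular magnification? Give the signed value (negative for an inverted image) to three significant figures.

-58.5

M = -f_obj/f_eye = -117/(2) = -58.500.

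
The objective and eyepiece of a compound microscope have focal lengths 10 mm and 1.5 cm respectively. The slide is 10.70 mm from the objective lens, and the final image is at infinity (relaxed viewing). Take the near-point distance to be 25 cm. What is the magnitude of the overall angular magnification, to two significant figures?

Convert to cm: f_obj = 10 mm = 1 cm; d_o = 10.70 mm = 1.07 cm.
Objective: 1/d_i = 1/f_obj - 1/d_o = 1/1 - 1/1.07 = 0.06542 cm^-1, so d_i = 15.286 cm.
m_obj = -d_i/d_o = -15.286/1.07 = -14.286.
Eyepiece angular magnification (image at infinity): M_eye = D/f_e = 25/1.5 = 16.667.
Overall M = m_obj x M_eye = (-14.286)(16.667) = -238.10.
|M| = 238.10.

240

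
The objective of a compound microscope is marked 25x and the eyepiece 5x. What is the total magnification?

The overall magnification of a compound microscope is the product of the objective and eyepiece magnifications:
M = M_obj x M_eye = 25 x 5 = 125.

125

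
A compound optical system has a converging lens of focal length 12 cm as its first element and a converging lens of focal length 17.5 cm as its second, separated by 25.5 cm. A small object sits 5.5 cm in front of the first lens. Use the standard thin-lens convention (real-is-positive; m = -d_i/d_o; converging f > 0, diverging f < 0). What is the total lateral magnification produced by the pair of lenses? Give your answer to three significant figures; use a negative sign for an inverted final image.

-1.78

Applying the thin-lens equation to the first lens, 1/12 = 1/5.5 + 1/d_i1, which gives d_i1 = -10.154 cm.
Its lateral magnification is m_1 = -d_i1/d_o1 = -(-10.154)/5.5 = 1.8462.
The intermediate image is virtual, 10.154 cm to the left of lens 1, so d_o2 = L - d_i1 = 25.5 - (-10.154) = 35.654 cm.
Applying the thin-lens equation again with f_2 = 17.5 cm and d_o2 = 35.654 cm gives d_i2 = 34.370 cm.
m_2 = -(34.370)/(35.654) = -0.9640.
Total m = m_1 x m_2 = (1.8462)(-0.9640) = -1.7797.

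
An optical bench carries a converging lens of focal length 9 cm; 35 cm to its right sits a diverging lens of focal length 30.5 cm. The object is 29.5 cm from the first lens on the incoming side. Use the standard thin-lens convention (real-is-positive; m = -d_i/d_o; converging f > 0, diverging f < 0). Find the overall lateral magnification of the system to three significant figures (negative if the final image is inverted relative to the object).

-0.255

Lens 1: 1/d_i1 = 1/f_1 - 1/d_o1 = 1/9 - 1/29.5 = 0.07721 cm^-1, so d_i1 = 12.951 cm.
m_1 = -(12.951)/29.5 = -0.4390.
The intermediate image is 12.951 cm to the right of lens 1, so d_o2 = L - d_i1 = 35 - 12.951 = 22.049 cm.
Lens 2: 1/d_i2 = 1/f_2 - 1/d_o2 = 1/(-30.5) - 1/(22.049) = -0.07814 cm^-1, so d_i2 = -12.797 cm.
m_2 = -(-12.797)/(22.049) = 0.5804.
Overall magnification: m = m_1 m_2 = -0.2548.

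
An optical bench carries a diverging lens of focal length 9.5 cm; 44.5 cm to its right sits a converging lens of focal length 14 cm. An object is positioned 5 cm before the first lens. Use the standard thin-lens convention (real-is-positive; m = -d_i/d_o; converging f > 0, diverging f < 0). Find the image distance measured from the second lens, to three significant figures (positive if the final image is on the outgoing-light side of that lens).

Lens 1: 1/d_i1 = 1/f_1 - 1/d_o1 = 1/(-9.5) - 1/5 = -0.30526 cm^-1, so d_i1 = -3.276 cm.
The intermediate image is virtual, 3.276 cm to the left of lens 1, so d_o2 = L - d_i1 = 44.5 - (-3.276) = 47.776 cm.
Lens 2: 1/d_i2 = 1/f_2 - 1/d_o2 = 1/14 - 1/(47.776) = 0.05050 cm^-1, so d_i2 = 19.803 cm.

19.8 cm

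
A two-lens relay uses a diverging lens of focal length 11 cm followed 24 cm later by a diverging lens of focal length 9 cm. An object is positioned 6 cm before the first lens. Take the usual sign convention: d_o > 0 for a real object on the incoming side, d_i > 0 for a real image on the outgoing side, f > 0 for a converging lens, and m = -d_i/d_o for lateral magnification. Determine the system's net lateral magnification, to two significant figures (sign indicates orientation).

First lens: d_i1 = 1/(1/(-11) - 1/6) = -3.882 cm.
m_1 = -(-3.882)/6 = 0.6471.
With d_i1 < 0 the first image is virtual and lies on the object side; the object distance for lens 2 is d_o2 = 24 - (-3.882) = 27.882 cm.
Second lens: d_i2 = 1/(1/(-9) - 1/(27.882)) = -6.804 cm.
m_2 = -(-6.804)/(27.882) = 0.2440.
Overall magnification: m = m_1 m_2 = 0.1579.

0.16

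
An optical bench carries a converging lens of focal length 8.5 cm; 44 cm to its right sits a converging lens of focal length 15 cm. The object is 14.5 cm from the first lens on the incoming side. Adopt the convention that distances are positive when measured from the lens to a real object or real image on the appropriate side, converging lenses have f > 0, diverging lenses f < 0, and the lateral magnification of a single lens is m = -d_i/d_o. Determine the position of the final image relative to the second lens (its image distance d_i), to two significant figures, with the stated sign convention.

42 cm

First lens: d_i1 = 1/(1/8.5 - 1/14.5) = 20.542 cm.
That image sits 23.458 cm in front of the second lens, so d_o2 = 23.458 cm.
Second lens: d_i2 = 1/(1/15 - 1/(23.458)) = 41.601 cm.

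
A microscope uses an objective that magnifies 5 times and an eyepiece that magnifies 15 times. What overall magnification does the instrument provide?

The overall magnification of a compound microscope is the product of the objective and eyepiece magnifications:
M = M_obj x M_eye = 5 x 15 = 75.

75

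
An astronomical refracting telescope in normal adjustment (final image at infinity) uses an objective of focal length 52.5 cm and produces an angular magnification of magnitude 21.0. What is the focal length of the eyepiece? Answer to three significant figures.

2.50 cm

|M| = f_obj/f_eye, so f_eye = f_obj/|M| = 52.5/21.0 = 2.500 cm.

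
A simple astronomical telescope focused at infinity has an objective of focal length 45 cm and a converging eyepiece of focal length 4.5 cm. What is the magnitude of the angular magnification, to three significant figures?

|M| = f_obj/|f_eye| = 45/4.5 = 10.000.

10.0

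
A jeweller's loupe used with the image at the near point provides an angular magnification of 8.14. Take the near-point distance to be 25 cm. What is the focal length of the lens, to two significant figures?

For the image at the near point, M = 1 + D/f.
f = D/(M - 1) = 25/(8.14 - 1) = 3.501 cm.

3.5 cm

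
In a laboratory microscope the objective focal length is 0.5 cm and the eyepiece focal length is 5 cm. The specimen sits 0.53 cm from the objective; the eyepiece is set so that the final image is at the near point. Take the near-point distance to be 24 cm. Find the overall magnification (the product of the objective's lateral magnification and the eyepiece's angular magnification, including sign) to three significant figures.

-96.7

Objective: 1/d_i = 1/f_obj - 1/d_o = 1/0.5 - 1/0.53 = 0.11321 cm^-1, so d_i = 8.833 cm.
m_obj = -d_i/d_o = -8.833/0.53 = -16.667.
Eyepiece angular magnification (image at near point): M_eye = 1 + D/f_e = 1 + 24/5 = 5.800.
Overall M = m_obj x M_eye = (-16.667)(5.800) = -96.67.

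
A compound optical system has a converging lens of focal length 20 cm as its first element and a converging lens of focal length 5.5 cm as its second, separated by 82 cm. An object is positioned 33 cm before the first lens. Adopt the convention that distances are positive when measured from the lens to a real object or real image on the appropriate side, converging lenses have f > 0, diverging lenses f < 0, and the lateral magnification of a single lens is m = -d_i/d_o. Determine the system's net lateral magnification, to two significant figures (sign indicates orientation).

First lens: d_i1 = 1/(1/20 - 1/33) = 50.769 cm.
m_1 = -(50.769)/33 = -1.5385.
Object distance for lens 2: d_o2 = 82 - 50.769 = 31.231 cm.
Second lens: d_i2 = 1/(1/5.5 - 1/(31.231)) = 6.676 cm.
m_2 = -(6.676)/(31.231) = -0.2138.
The system's lateral magnification is m_1 m_2 = (-1.5385)(-0.2138) = 0.3288.

0.33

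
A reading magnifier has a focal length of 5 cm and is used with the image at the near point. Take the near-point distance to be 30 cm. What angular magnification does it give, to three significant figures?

7.00

M = 1 + D/f = 1 + 30/5 = 7.000.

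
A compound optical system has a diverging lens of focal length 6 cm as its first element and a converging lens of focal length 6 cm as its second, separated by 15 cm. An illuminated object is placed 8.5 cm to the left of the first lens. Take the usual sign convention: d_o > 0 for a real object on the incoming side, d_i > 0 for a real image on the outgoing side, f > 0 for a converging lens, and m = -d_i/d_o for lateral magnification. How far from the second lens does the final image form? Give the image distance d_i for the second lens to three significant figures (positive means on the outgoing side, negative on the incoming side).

First lens: d_i1 = 1/(1/(-6) - 1/8.5) = -3.517 cm.
The intermediate image is virtual, 3.517 cm to the left of lens 1, so d_o2 = L - d_i1 = 15 - (-3.517) = 18.517 cm.
Second lens: d_i2 = 1/(1/6 - 1/(18.517)) = 8.876 cm.

8.88 cm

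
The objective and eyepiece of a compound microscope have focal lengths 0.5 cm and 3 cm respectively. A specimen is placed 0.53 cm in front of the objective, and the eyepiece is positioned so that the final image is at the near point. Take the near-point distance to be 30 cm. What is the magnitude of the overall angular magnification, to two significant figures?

Objective: 1/d_i = 1/f_obj - 1/d_o = 1/0.5 - 1/0.53 = 0.11321 cm^-1, so d_i = 8.833 cm.
m_obj = -d_i/d_o = -8.833/0.53 = -16.667.
Eyepiece angular magnification (image at near point): M_eye = 1 + D/f_e = 1 + 30/3 = 11.000.
Overall M = m_obj x M_eye = (-16.667)(11.000) = -183.33.
|M| = 183.33.

180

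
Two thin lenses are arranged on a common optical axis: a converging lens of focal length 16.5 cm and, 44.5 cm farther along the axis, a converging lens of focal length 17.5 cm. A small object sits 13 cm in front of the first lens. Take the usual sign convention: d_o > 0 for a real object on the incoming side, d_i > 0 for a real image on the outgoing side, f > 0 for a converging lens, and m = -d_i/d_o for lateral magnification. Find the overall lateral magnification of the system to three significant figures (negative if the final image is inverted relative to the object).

First lens: d_i1 = 1/(1/16.5 - 1/13) = -61.286 cm.
m_1 = -(-61.286)/13 = 4.7143.
The intermediate image is virtual, 61.286 cm to the left of lens 1, so d_o2 = L - d_i1 = 44.5 - (-61.286) = 105.786 cm.
Second lens: d_i2 = 1/(1/17.5 - 1/(105.786)) = 20.969 cm.
m_2 = -(20.969)/(105.786) = -0.1982.
Total m = m_1 x m_2 = (4.7143)(-0.1982) = -0.9345.

-0.934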